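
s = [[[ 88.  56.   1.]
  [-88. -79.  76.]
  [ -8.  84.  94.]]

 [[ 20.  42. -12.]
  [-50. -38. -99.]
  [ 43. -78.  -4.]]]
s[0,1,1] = -79.0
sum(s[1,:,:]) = -176.0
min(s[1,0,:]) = -12.0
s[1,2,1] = -78.0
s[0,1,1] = -79.0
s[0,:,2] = [1.0, 76.0, 94.0]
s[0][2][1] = 84.0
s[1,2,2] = -4.0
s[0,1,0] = -88.0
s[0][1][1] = -79.0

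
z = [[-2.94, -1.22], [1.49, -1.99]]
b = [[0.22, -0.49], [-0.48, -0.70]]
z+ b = [[-2.72, -1.71], [1.01, -2.69]]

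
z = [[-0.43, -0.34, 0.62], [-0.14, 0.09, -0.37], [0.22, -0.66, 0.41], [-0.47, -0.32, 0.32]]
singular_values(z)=[1.2, 0.63, 0.29]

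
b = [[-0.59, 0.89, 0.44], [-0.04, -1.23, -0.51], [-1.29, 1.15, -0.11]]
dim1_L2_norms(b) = [1.15, 1.33, 1.73]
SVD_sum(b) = [[-0.60, 0.93, 0.19], [0.58, -0.9, -0.19], [-0.87, 1.34, 0.28]] + [[0.09, 0.05, 0.07], [-0.58, -0.29, -0.41], [-0.45, -0.23, -0.32]] + [[-0.08, -0.09, 0.18], [-0.04, -0.04, 0.08], [0.03, 0.03, -0.07]]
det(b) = -0.56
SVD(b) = [[-0.50,0.13,-0.86],[0.48,-0.78,-0.4],[-0.72,-0.61,0.33]] @ diag([2.253465048020734, 0.9820148344763774, 0.25424819019462913]) @ [[0.53, -0.83, -0.17],[0.76, 0.38, 0.53],[0.37, 0.41, -0.83]]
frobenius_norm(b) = 2.47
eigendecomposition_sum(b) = [[(-0.23+0.35j), (0.49+0.2j), (0.21+0.22j)], [(0.09-0.41j), (-0.53+0j), (-0.28-0.13j)], [-0.84+0.16j, 0.43+0.99j, (-0.02+0.62j)]] + [[-0.23-0.35j, (0.49-0.2j), 0.21-0.22j],[(0.09+0.41j), (-0.53-0j), (-0.28+0.13j)],[-0.84-0.16j, (0.43-0.99j), -0.02-0.62j]] + [[-0.12-0.00j, (-0.09-0j), 0.02+0.00j], [-0.22-0.00j, -0.17-0.00j, 0.04+0.00j], [0.38+0.00j, (0.29+0j), (-0.08-0j)]]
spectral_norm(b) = 2.25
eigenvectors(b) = [[0.29-0.28j, 0.29+0.28j, -0.26+0.00j], [-0.16+0.37j, -0.16-0.37j, (-0.48+0j)], [(0.82+0j), 0.82-0.00j, (0.84+0j)]]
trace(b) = -1.93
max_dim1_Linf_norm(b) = 1.29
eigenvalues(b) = [(-0.78+0.97j), (-0.78-0.97j), (-0.36+0j)]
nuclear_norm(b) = 3.49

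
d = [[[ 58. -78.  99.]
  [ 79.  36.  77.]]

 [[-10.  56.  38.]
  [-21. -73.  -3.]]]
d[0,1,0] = 79.0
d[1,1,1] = -73.0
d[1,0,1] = 56.0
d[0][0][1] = -78.0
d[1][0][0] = -10.0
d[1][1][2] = -3.0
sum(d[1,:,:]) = -13.0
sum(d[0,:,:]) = 271.0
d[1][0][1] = 56.0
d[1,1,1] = -73.0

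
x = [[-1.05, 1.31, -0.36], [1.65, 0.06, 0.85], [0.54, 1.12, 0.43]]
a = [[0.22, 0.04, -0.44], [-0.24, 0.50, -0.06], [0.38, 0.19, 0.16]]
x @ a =[[-0.68, 0.54, 0.33],[0.67, 0.26, -0.59],[0.01, 0.66, -0.24]]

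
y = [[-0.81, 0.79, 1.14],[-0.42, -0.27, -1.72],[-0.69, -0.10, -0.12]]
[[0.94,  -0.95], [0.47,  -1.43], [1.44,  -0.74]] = y @ [[-1.95, 1.11], [-1.43, -1.13], [0.43, 0.74]]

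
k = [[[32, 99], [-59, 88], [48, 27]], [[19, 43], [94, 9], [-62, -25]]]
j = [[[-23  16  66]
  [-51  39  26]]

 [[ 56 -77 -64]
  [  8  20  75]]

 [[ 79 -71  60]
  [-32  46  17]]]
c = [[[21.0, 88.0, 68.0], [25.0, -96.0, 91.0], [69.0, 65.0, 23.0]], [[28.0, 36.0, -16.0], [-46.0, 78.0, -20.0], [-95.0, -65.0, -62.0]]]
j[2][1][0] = -32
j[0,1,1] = 39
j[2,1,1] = 46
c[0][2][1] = 65.0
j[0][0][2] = 66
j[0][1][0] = -51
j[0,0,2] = 66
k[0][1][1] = 88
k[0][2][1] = 27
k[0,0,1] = 99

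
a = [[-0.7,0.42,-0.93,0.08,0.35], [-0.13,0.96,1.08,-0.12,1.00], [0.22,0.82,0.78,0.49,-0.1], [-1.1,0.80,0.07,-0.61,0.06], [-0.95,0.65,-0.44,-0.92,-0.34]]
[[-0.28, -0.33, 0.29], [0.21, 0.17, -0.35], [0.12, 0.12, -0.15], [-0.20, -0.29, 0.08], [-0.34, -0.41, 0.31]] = a @ [[0.08, 0.15, 0.03], [-0.12, -0.13, 0.14], [0.23, 0.22, -0.33], [0.06, 0.06, -0.06], [0.09, 0.08, -0.13]]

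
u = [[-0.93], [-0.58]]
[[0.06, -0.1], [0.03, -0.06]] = u @ [[-0.06, 0.11]]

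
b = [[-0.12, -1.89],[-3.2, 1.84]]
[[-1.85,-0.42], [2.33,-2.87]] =b @[[-0.16, 0.99], [0.99, 0.16]]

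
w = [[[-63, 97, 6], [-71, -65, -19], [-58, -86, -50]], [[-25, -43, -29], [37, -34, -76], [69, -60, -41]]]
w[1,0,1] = -43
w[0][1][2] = -19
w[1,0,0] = -25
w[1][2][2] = -41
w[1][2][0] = 69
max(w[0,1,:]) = -19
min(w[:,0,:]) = -63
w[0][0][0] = -63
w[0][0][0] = -63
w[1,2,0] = 69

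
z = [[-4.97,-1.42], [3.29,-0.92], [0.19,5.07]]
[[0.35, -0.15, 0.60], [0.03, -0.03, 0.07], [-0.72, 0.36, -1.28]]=z @ [[-0.03, 0.01, -0.05], [-0.14, 0.07, -0.25]]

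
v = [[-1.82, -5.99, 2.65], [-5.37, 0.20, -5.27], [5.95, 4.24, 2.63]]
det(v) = -1.89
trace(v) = 1.01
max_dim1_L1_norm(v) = 12.82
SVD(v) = [[-0.29,0.82,0.49], [-0.61,-0.55,0.57], [0.74,-0.13,0.66]] @ diag([10.431466469479883, 7.371953932311409, 0.024546201238400397]) @ [[0.78, 0.46, 0.42], [0.10, -0.76, 0.65], [-0.61, 0.47, 0.64]]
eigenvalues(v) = [-5.05, 6.0, 0.06]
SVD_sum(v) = [[-2.4, -1.40, -1.28],[-4.97, -2.89, -2.65],[6.05, 3.52, 3.22]] + [[0.59, -4.60, 3.92],[-0.39, 3.09, -2.63],[-0.09, 0.71, -0.6]] + [[-0.01, 0.01, 0.01], [-0.01, 0.01, 0.01], [-0.01, 0.01, 0.01]]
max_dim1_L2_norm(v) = 7.77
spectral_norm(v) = 10.43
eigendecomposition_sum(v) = [[-5.6, -5.12, -1.58], [-0.88, -0.81, -0.25], [4.83, 4.41, 1.36]] + [[3.83, -0.82, 4.29], [-4.52, 0.96, -5.07], [1.07, -0.23, 1.20]] + [[-0.05, -0.05, -0.06], [0.04, 0.04, 0.05], [0.05, 0.06, 0.07]]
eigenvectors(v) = [[0.75,0.64,-0.61], [0.12,-0.75,0.47], [-0.65,0.18,0.63]]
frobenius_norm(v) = 12.77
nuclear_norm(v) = 17.83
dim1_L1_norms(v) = [10.46, 10.84, 12.82]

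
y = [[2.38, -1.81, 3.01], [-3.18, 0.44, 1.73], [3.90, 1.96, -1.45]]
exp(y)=[[87.72,-20.11,36.93],[-48.08,14.45,-18.0],[40.18,-7.05,18.35]]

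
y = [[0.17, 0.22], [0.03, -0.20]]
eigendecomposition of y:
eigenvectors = [[1.0, -0.49], [0.08, 0.87]]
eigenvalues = [0.19, -0.22]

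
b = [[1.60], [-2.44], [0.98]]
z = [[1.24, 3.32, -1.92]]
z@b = [[-8.00]]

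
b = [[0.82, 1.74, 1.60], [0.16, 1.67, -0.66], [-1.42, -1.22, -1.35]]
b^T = [[0.82, 0.16, -1.42], [1.74, 1.67, -1.22], [1.6, -0.66, -1.35]]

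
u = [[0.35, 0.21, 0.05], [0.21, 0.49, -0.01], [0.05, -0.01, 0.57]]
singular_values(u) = [0.65, 0.57, 0.19]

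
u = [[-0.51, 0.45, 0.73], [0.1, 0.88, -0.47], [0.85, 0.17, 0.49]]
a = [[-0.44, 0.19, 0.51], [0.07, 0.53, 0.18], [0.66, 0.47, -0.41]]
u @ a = [[0.74, 0.48, -0.48],[-0.29, 0.26, 0.4],[-0.04, 0.48, 0.26]]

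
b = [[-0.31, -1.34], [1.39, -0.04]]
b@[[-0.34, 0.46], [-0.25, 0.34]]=[[0.44, -0.6], [-0.46, 0.63]]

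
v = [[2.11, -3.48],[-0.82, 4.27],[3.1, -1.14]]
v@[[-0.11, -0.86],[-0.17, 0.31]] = [[0.36, -2.89],[-0.64, 2.03],[-0.15, -3.02]]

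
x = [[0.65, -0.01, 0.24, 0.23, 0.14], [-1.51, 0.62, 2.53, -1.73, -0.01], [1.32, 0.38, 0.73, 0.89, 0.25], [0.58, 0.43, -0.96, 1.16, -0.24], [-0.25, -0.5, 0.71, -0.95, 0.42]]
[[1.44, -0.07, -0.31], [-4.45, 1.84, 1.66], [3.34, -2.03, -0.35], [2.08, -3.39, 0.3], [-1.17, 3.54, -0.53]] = x @ [[1.7, 0.66, 0.16], [0.03, -1.28, 2.11], [-0.03, -0.48, -0.49], [1.05, -2.81, -1.06], [0.69, 1.75, -0.23]]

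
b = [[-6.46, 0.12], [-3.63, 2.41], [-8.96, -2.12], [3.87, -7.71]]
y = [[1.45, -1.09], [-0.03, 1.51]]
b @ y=[[-9.37, 7.22], [-5.34, 7.60], [-12.93, 6.57], [5.84, -15.86]]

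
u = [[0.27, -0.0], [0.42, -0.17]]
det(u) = -0.046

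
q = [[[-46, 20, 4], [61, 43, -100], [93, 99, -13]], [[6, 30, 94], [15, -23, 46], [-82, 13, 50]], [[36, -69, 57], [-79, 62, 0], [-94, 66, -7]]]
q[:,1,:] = [[61, 43, -100], [15, -23, 46], [-79, 62, 0]]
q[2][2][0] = -94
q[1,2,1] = 13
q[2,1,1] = 62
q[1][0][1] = 30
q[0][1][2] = -100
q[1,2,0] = -82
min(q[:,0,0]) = -46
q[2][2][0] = -94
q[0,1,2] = -100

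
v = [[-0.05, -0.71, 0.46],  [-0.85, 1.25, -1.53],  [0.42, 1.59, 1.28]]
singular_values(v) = [2.28, 2.1, 0.29]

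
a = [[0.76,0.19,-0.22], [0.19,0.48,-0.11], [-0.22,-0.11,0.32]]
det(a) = 0.08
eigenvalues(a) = [0.95, 0.38, 0.22]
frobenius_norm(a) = 1.05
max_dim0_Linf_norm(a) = 0.76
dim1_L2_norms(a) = [0.81, 0.53, 0.4]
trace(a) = 1.56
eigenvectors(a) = [[-0.83,-0.45,0.33], [-0.42,0.89,0.16], [0.36,0.01,0.93]]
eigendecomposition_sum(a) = [[0.66, 0.33, -0.29], [0.33, 0.17, -0.14], [-0.29, -0.14, 0.13]] + [[0.08, -0.15, -0.00], [-0.15, 0.31, 0.00], [-0.00, 0.0, 0.00]] + [[0.02,0.01,0.07], [0.01,0.01,0.03], [0.07,0.03,0.19]]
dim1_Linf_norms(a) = [0.76, 0.48, 0.32]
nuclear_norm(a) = 1.56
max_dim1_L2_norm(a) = 0.81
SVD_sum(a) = [[0.66, 0.33, -0.29], [0.33, 0.17, -0.14], [-0.29, -0.14, 0.13]] + [[0.08, -0.15, -0.00], [-0.15, 0.31, 0.00], [-0.00, 0.0, 0.0]] + [[0.02,0.01,0.07],  [0.01,0.01,0.03],  [0.07,0.03,0.19]]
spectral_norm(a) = 0.95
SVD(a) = [[-0.83, 0.45, 0.33], [-0.42, -0.89, 0.16], [0.36, -0.01, 0.93]] @ diag([0.951769777313866, 0.3839971778458245, 0.2242330448403096]) @ [[-0.83, -0.42, 0.36], [0.45, -0.89, -0.01], [0.33, 0.16, 0.93]]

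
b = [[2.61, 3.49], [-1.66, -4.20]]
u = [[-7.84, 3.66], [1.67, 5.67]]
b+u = [[-5.23, 7.15],  [0.01, 1.47]]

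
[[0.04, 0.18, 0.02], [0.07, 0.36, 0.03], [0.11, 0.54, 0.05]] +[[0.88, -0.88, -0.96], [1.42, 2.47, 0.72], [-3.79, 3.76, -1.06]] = [[0.92,-0.70,-0.94], [1.49,2.83,0.75], [-3.68,4.3,-1.01]]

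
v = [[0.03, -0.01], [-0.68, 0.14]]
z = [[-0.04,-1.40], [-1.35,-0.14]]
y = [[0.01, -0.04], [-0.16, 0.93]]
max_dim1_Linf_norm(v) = 0.68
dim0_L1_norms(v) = [0.71, 0.15]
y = v @ z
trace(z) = -0.18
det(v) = -0.00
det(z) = -1.88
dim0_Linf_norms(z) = [1.35, 1.4]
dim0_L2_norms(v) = [0.68, 0.14]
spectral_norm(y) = 0.94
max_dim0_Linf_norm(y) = 0.93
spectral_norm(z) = 1.47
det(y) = 0.00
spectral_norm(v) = 0.69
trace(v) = 0.17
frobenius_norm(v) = 0.69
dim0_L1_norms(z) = [1.39, 1.54]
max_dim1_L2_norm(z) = 1.4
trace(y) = 0.94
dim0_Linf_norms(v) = [0.68, 0.14]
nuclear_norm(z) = 2.75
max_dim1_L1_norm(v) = 0.82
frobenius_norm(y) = 0.94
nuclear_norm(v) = 0.70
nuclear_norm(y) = 0.95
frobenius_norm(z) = 1.95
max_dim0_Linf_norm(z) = 1.4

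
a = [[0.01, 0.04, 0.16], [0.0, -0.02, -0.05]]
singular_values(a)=[0.17, 0.01]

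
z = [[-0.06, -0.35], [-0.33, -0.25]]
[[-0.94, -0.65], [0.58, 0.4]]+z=[[-1.00, -1.00], [0.25, 0.15]]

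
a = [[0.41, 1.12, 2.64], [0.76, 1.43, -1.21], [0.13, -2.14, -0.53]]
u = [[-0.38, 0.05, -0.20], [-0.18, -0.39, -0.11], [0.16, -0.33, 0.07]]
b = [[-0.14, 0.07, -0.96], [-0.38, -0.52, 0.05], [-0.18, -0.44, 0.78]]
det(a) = -5.88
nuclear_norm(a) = 6.47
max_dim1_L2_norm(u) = 0.44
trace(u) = -0.70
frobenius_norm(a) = 4.17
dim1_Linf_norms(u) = [0.38, 0.39, 0.33]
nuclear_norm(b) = 2.01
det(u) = -0.00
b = u @ a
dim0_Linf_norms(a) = [0.76, 2.14, 2.64]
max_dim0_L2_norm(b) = 1.24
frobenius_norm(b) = 1.48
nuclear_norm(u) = 1.02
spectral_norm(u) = 0.52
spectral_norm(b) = 1.30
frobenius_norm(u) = 0.72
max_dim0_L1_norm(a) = 4.69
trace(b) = 0.12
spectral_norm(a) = 3.28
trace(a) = 1.31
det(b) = 0.00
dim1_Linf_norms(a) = [2.64, 1.43, 2.14]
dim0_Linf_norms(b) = [0.38, 0.52, 0.96]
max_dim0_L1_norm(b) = 1.79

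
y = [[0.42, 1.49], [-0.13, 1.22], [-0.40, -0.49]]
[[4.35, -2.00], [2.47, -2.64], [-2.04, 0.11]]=y@[[2.31, 2.11],  [2.27, -1.94]]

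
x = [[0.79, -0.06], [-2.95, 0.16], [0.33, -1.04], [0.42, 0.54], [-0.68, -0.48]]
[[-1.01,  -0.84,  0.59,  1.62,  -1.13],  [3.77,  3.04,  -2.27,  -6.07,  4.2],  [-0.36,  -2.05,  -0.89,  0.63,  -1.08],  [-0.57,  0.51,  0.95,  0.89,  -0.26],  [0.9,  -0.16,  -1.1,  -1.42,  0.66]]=x@[[-1.28, -0.94, 0.83, 2.06, -1.39],[-0.06, 1.67, 1.12, 0.05, 0.6]]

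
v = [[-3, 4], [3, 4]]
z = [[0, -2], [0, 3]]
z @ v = [[-6, -8], [9, 12]]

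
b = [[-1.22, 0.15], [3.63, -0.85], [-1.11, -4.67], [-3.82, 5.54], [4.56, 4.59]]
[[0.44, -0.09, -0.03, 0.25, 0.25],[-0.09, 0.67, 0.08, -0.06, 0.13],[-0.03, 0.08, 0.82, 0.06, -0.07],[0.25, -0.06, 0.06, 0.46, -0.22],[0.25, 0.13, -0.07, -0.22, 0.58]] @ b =[[-0.65, 2.82], [3.28, -0.69], [-1.13, -3.89], [-3.35, 1.35], [3.73, 1.70]]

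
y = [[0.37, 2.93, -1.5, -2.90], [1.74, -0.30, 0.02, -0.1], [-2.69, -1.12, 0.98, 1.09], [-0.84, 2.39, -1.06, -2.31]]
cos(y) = [[-0.72, -0.03, 0.22, 0.20], [-0.41, 0.38, 0.36, 0.64], [1.64, 1.12, 0.24, -1.24], [-0.98, 0.45, -0.11, 0.66]]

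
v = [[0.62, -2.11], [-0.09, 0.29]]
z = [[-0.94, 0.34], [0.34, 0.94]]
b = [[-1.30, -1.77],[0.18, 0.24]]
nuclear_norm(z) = 2.00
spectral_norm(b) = 2.22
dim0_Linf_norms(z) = [0.94, 0.94]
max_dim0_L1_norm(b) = 2.01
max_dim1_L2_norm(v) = 2.2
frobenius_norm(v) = 2.22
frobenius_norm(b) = 2.22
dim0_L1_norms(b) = [1.48, 2.01]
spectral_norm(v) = 2.22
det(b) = 0.01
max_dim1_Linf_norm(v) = 2.11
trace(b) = -1.06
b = v @ z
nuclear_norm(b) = 2.22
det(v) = -0.01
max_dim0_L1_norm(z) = 1.28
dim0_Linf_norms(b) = [1.3, 1.77]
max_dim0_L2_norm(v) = 2.13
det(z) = -1.00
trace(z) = 0.00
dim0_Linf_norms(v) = [0.62, 2.11]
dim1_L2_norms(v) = [2.2, 0.3]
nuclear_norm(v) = 2.22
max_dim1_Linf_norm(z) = 0.94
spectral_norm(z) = 1.00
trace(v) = 0.91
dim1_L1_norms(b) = [3.07, 0.42]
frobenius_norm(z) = 1.41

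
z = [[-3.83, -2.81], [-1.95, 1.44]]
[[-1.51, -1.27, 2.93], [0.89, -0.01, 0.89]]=z@[[-0.03, 0.17, -0.61], [0.58, 0.22, -0.21]]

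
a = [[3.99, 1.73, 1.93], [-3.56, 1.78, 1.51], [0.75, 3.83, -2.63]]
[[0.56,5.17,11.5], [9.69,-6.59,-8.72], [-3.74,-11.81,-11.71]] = a@[[-1.33, 1.45, 2.53], [0.85, -2.22, -1.89], [2.28, 1.67, 2.42]]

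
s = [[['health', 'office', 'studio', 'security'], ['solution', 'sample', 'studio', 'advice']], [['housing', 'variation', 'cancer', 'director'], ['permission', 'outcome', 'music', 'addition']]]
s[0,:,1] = ['office', 'sample']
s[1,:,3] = ['director', 'addition']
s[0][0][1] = 'office'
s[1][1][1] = 'outcome'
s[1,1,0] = 'permission'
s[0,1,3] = 'advice'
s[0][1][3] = 'advice'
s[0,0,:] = ['health', 'office', 'studio', 'security']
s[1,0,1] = 'variation'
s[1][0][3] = 'director'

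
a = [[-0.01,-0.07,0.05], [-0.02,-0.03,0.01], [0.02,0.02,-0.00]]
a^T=[[-0.01, -0.02, 0.02],[-0.07, -0.03, 0.02],[0.05, 0.01, -0.0]]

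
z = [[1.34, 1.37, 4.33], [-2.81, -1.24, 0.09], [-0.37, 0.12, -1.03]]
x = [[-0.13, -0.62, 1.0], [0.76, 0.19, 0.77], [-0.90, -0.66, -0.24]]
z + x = [[1.21,0.75,5.33], [-2.05,-1.05,0.86], [-1.27,-0.54,-1.27]]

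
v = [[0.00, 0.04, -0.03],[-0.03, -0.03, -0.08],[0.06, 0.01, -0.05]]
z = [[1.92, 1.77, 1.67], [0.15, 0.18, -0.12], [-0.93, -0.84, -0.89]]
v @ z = [[0.03, 0.03, 0.02], [0.01, 0.01, 0.02], [0.16, 0.15, 0.14]]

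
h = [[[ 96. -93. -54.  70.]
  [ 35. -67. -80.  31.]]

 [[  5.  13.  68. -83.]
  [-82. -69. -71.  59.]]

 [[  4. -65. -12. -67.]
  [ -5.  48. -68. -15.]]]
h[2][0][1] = -65.0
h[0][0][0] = 96.0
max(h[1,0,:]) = 68.0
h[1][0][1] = 13.0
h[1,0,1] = 13.0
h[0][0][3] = 70.0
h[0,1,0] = 35.0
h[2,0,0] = 4.0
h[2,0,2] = -12.0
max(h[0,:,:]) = 96.0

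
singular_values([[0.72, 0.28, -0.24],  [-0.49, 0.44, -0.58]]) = [0.91, 0.78]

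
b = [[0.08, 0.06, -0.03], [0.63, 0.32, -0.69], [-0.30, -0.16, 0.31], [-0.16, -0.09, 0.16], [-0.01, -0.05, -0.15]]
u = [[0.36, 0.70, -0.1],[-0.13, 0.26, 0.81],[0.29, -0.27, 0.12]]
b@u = [[0.01, 0.08, 0.04],  [-0.01, 0.71, 0.11],  [0.0, -0.34, -0.06],  [0.0, -0.18, -0.04],  [-0.04, 0.02, -0.06]]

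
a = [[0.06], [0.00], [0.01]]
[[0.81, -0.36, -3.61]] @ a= [[0.01]]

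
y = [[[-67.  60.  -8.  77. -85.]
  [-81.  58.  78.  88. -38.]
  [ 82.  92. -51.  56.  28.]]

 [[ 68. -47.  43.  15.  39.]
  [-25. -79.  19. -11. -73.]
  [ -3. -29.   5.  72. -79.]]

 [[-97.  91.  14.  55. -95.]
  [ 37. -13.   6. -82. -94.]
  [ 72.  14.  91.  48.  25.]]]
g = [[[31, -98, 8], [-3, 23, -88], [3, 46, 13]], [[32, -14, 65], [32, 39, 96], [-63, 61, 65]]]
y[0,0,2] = -8.0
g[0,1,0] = -3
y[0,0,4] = -85.0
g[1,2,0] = -63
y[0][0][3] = 77.0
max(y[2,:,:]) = 91.0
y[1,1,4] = -73.0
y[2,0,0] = -97.0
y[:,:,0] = [[-67.0, -81.0, 82.0], [68.0, -25.0, -3.0], [-97.0, 37.0, 72.0]]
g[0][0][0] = 31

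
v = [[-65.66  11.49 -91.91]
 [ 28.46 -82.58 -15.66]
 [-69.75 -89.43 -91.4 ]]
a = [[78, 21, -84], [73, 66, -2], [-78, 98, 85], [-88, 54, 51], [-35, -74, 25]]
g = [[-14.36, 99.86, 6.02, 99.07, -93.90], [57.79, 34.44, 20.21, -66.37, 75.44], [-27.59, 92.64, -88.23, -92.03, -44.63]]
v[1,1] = -82.58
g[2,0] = -27.59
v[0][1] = 11.49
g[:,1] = [99.86, 34.44, 92.64]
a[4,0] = -35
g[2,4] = -44.63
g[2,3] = -92.03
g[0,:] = [-14.36, 99.86, 6.02, 99.07, -93.9]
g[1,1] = 34.44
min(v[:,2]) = -91.91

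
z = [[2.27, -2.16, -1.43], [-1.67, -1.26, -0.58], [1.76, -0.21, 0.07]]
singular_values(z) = [3.72, 2.41, 0.24]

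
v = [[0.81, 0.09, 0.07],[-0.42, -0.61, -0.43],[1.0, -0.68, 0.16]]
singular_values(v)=[1.42, 0.91, 0.22]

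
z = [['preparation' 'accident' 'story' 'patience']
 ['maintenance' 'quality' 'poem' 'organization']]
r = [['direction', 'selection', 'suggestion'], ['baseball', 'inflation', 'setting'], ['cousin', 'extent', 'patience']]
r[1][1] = 'inflation'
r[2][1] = 'extent'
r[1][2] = 'setting'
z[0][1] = 'accident'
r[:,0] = ['direction', 'baseball', 'cousin']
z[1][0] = 'maintenance'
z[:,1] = ['accident', 'quality']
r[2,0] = 'cousin'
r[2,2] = 'patience'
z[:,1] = ['accident', 'quality']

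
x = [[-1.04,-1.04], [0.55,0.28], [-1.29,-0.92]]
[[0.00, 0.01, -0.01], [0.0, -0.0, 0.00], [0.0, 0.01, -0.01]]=x@ [[-0.0, -0.0, 0.0], [-0.0, -0.01, 0.01]]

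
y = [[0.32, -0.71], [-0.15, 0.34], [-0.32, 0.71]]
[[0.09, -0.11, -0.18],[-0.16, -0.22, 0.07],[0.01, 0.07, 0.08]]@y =[[0.10, -0.23], [-0.04, 0.09], [-0.03, 0.07]]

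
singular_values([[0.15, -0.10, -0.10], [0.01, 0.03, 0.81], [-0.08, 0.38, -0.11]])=[0.82, 0.41, 0.12]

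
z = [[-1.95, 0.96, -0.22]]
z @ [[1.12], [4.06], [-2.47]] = [[2.26]]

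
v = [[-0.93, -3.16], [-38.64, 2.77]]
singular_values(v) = [38.75, 3.22]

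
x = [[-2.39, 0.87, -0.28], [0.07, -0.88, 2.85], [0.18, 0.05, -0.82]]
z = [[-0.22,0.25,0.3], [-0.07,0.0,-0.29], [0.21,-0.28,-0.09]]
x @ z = [[0.41, -0.52, -0.94],[0.64, -0.78, 0.02],[-0.22, 0.27, 0.11]]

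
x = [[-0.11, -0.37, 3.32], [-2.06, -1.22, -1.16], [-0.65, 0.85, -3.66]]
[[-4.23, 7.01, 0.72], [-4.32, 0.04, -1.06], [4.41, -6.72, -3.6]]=x@[[1.47,-1.25,2.1], [2.01,0.1,-2.67], [-1.00,2.08,-0.01]]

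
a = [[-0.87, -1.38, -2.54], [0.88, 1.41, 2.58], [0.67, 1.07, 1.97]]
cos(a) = [[1.62, 0.99, 1.82], [-0.63, -0.01, -1.86], [-0.48, -0.77, -0.41]]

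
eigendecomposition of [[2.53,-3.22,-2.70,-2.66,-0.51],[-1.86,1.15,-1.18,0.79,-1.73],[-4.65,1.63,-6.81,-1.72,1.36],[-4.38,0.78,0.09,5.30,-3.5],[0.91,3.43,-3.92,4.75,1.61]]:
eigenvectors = [[-0.33+0.00j, (-0.6+0j), (-0.19+0.25j), (-0.19-0.25j), 0.22+0.00j], [(-0.2+0j), 0.12+0.00j, -0.00+0.24j, (-0-0.24j), 0.56+0.00j], [-0.89+0.00j, (0.17+0j), 0.10-0.22j, (0.1+0.22j), (-0.02+0j)], [-0.14+0.00j, (0.66+0j), (0.1+0.36j), (0.1-0.36j), (-0.48+0j)], [(-0.19+0j), (0.41+0j), 0.80+0.00j, 0.80-0.00j, (-0.64+0j)]]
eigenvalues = [(-8.14+0j), (7.23+0j), (1.48+4.5j), (1.48-4.5j), (1.74+0j)]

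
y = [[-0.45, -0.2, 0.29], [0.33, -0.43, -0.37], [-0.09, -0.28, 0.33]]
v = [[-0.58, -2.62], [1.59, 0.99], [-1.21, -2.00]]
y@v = [[-0.41,0.40], [-0.43,-0.55], [-0.79,-0.7]]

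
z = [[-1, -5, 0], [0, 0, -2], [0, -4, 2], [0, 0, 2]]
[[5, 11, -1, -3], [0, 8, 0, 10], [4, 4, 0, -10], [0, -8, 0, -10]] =z@[[0, 4, 1, 3], [-1, -3, 0, 0], [0, -4, 0, -5]]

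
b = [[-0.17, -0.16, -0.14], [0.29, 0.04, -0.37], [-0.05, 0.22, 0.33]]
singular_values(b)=[0.57, 0.35, 0.06]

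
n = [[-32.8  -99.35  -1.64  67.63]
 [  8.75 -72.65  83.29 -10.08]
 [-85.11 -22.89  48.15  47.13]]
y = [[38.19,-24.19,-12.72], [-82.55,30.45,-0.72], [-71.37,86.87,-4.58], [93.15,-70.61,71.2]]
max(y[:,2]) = 71.2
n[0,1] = -99.35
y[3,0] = 93.15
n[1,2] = 83.29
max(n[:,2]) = 83.29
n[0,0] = -32.8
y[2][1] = 86.87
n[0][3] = 67.63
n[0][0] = -32.8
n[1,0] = 8.75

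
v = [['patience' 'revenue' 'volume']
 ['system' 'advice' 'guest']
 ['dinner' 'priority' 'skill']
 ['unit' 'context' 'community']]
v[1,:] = ['system', 'advice', 'guest']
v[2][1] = 'priority'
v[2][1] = 'priority'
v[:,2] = ['volume', 'guest', 'skill', 'community']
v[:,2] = ['volume', 'guest', 'skill', 'community']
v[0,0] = 'patience'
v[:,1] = ['revenue', 'advice', 'priority', 'context']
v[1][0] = 'system'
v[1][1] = 'advice'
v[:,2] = ['volume', 'guest', 'skill', 'community']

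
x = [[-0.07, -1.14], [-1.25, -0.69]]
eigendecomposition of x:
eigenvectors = [[0.78, 0.59], [-0.63, 0.80]]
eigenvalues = [0.85, -1.61]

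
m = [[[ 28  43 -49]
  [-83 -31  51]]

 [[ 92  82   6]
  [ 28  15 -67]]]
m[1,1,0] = 28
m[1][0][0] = 92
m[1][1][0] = 28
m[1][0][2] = 6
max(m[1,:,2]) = 6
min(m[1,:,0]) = 28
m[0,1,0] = -83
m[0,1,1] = -31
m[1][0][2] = 6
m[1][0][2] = 6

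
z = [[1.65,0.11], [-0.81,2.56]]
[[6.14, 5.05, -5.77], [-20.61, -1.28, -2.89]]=z @[[4.17, 3.03, -3.35], [-6.73, 0.46, -2.19]]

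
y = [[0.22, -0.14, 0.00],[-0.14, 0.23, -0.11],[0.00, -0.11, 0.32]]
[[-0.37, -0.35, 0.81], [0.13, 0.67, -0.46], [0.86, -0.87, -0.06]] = y@[[-0.46, -0.71, 3.92], [1.89, 1.41, 0.37], [3.34, -2.24, -0.05]]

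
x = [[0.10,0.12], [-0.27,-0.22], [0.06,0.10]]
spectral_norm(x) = 0.40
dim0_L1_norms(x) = [0.43, 0.44]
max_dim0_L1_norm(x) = 0.44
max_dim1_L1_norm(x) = 0.49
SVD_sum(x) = [[0.11,0.10],  [-0.26,-0.23],  [0.08,0.08]] + [[-0.01, 0.02], [-0.01, 0.01], [-0.02, 0.02]]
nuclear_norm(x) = 0.44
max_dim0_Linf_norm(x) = 0.27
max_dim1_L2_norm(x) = 0.35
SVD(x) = [[-0.39, -0.48], [0.88, -0.45], [-0.28, -0.75]] @ diag([0.39667685299116695, 0.04413019715596299]) @ [[-0.74, -0.68], [0.68, -0.74]]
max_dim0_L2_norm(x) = 0.29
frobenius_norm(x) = 0.40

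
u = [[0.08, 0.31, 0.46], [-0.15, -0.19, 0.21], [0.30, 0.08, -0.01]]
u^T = [[0.08, -0.15, 0.30],[0.31, -0.19, 0.08],[0.46, 0.21, -0.01]]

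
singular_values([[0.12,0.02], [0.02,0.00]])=[0.12, 0.0]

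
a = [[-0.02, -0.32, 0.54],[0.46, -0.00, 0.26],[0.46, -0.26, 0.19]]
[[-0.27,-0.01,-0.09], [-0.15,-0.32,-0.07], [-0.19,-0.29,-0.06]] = a @ [[-0.13, -0.64, -0.06], [0.25, -0.07, 0.01], [-0.35, -0.09, -0.17]]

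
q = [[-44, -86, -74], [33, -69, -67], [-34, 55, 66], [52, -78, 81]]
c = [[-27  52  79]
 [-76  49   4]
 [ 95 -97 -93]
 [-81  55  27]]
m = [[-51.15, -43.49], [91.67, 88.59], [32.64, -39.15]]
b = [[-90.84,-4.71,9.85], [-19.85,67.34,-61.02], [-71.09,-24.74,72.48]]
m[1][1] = 88.59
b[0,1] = -4.71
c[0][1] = 52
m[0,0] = -51.15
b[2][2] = 72.48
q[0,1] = -86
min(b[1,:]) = -61.02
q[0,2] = -74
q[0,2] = -74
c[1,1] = 49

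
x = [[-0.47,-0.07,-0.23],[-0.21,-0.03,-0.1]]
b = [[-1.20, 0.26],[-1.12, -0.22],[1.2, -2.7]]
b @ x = [[0.51, 0.08, 0.25],[0.57, 0.08, 0.28],[0.00, -0.00, -0.01]]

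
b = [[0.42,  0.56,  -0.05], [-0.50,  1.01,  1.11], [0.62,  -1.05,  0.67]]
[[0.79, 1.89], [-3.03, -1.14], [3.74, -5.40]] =b @ [[3.66, 0.17], [-1.32, 2.93], [0.12, -3.62]]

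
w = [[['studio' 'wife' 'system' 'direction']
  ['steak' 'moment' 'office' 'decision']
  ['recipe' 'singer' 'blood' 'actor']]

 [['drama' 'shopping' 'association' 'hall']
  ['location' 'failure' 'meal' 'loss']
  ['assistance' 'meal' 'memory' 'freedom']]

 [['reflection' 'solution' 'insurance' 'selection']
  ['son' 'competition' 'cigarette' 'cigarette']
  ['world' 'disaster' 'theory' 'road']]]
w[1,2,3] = 'freedom'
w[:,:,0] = [['studio', 'steak', 'recipe'], ['drama', 'location', 'assistance'], ['reflection', 'son', 'world']]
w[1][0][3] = 'hall'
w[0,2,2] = 'blood'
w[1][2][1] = 'meal'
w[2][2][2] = 'theory'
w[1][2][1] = 'meal'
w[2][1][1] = 'competition'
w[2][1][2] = 'cigarette'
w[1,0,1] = 'shopping'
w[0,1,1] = 'moment'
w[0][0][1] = 'wife'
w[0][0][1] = 'wife'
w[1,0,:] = ['drama', 'shopping', 'association', 'hall']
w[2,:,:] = [['reflection', 'solution', 'insurance', 'selection'], ['son', 'competition', 'cigarette', 'cigarette'], ['world', 'disaster', 'theory', 'road']]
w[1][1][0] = 'location'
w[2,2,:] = ['world', 'disaster', 'theory', 'road']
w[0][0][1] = 'wife'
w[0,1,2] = 'office'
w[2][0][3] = 'selection'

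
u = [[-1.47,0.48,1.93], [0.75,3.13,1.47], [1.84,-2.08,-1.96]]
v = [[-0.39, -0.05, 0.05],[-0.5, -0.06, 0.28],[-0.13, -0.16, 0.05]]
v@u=[[0.63,-0.45,-0.92],[1.21,-1.01,-1.6],[0.16,-0.67,-0.58]]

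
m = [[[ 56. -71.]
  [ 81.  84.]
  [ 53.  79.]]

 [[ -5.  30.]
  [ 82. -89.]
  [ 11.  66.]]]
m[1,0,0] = -5.0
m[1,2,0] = 11.0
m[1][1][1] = -89.0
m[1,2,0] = 11.0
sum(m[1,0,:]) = 25.0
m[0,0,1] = -71.0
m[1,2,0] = 11.0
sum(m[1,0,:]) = 25.0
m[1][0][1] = 30.0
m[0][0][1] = -71.0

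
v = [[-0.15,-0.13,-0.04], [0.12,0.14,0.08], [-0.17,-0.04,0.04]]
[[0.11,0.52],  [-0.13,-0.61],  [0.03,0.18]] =v @ [[-0.19, -1.36], [-0.47, -1.52], [-0.54, -2.89]]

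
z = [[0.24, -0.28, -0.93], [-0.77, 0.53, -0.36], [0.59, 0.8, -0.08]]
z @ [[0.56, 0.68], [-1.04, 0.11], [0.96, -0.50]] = [[-0.47,0.60], [-1.33,-0.29], [-0.58,0.53]]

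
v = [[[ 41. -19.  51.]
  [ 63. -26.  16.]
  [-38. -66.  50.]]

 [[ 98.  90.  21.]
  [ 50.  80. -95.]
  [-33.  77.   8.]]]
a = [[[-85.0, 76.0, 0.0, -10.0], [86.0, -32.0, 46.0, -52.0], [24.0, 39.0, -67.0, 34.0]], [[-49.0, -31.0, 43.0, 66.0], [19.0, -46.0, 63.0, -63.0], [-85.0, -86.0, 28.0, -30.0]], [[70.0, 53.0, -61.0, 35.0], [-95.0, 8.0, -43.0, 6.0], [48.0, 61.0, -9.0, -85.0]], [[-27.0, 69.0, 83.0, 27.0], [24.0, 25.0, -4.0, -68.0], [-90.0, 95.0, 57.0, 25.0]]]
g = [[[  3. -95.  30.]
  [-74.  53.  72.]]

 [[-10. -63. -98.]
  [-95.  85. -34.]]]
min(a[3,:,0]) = -90.0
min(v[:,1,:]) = -95.0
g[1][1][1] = 85.0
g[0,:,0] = [3.0, -74.0]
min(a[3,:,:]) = -90.0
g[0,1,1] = 53.0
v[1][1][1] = 80.0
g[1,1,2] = -34.0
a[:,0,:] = [[-85.0, 76.0, 0.0, -10.0], [-49.0, -31.0, 43.0, 66.0], [70.0, 53.0, -61.0, 35.0], [-27.0, 69.0, 83.0, 27.0]]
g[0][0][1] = -95.0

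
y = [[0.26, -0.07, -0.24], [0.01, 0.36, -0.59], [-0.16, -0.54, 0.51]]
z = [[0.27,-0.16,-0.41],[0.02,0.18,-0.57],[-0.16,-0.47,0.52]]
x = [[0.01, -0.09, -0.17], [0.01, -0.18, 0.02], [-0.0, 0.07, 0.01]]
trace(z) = 0.97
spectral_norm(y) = 1.03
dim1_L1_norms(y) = [0.57, 0.96, 1.21]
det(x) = -0.00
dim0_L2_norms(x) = [0.01, 0.21, 0.17]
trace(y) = 1.13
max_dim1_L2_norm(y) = 0.76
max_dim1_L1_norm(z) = 1.15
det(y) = -0.05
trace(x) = -0.16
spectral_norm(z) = 0.97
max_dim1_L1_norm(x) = 0.27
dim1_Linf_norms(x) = [0.17, 0.18, 0.07]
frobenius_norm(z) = 1.07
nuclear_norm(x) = 0.38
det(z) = -0.07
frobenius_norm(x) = 0.27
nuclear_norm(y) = 1.51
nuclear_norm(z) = 1.55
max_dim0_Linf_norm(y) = 0.59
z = y + x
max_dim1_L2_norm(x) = 0.19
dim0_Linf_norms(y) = [0.26, 0.54, 0.59]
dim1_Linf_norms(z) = [0.41, 0.57, 0.52]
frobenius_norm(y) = 1.09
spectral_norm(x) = 0.23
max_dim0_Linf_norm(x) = 0.18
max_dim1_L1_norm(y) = 1.21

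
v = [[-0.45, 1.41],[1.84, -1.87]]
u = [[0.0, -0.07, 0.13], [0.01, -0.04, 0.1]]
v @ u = [[0.01, -0.02, 0.08], [-0.02, -0.05, 0.05]]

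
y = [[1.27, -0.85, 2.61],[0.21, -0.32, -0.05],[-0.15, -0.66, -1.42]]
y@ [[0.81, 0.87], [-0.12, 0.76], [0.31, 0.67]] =[[1.94,2.21], [0.19,-0.09], [-0.48,-1.58]]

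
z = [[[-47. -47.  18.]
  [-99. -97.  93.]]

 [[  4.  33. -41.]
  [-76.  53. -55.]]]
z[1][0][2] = -41.0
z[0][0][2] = 18.0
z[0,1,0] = -99.0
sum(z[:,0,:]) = -80.0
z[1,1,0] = -76.0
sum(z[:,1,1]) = -44.0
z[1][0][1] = 33.0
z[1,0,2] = -41.0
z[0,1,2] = 93.0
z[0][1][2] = 93.0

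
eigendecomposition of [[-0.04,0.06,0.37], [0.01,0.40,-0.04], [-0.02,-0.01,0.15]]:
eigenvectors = [[-0.99, -0.94, 0.1], [0.01, -0.01, 0.99], [-0.14, -0.34, -0.05]]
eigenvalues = [0.01, 0.09, 0.4]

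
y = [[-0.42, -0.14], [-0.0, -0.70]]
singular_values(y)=[0.72, 0.41]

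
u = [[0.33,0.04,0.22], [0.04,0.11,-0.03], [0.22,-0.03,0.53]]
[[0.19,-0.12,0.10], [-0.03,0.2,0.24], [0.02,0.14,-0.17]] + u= [[0.52, -0.08, 0.32], [0.01, 0.31, 0.21], [0.24, 0.11, 0.36]]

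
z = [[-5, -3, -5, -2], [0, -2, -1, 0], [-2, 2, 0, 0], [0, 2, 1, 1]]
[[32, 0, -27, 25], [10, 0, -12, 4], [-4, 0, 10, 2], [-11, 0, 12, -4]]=z@[[-3, 0, -1, -1], [-5, 0, 4, 0], [0, 0, 4, -4], [-1, 0, 0, 0]]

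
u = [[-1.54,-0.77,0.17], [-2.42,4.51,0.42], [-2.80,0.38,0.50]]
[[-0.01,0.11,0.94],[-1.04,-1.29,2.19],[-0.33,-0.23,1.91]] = u @[[0.11, 0.07, -0.69], [-0.18, -0.26, 0.13], [0.10, 0.12, -0.15]]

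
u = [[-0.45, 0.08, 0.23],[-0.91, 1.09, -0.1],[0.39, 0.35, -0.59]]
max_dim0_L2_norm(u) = 1.15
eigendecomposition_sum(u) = [[-0.07, 0.10, -0.02], [-0.75, 1.09, -0.18], [-0.18, 0.27, -0.04]] + [[-0.05, 0.01, -0.02], [-0.04, 0.01, -0.02], [-0.06, 0.01, -0.03]] + [[-0.33, -0.03, 0.27],  [-0.12, -0.01, 0.10],  [0.64, 0.07, -0.52]]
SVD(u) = [[-0.24, 0.42, 0.87], [-0.97, -0.10, -0.22], [-0.01, -0.9, 0.43]] @ diag([1.4647405212185898, 0.8736605450923008, 0.04418662070490799]) @ [[0.67, -0.74, 0.03], [-0.52, -0.44, 0.73], [-0.52, -0.51, -0.68]]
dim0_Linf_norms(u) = [0.91, 1.09, 0.59]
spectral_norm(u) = 1.46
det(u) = 0.06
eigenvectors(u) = [[0.09, 0.52, -0.46], [0.97, 0.47, -0.17], [0.24, 0.71, 0.87]]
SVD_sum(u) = [[-0.24, 0.26, -0.01], [-0.96, 1.05, -0.05], [-0.01, 0.01, -0.0]] + [[-0.19, -0.16, 0.27], [0.04, 0.04, -0.06], [0.41, 0.35, -0.58]] + [[-0.02, -0.02, -0.03], [0.01, 0.01, 0.01], [-0.01, -0.01, -0.01]]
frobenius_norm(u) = 1.71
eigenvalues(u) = [0.98, -0.07, -0.86]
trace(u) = 0.05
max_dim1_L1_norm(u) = 2.1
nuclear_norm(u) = 2.38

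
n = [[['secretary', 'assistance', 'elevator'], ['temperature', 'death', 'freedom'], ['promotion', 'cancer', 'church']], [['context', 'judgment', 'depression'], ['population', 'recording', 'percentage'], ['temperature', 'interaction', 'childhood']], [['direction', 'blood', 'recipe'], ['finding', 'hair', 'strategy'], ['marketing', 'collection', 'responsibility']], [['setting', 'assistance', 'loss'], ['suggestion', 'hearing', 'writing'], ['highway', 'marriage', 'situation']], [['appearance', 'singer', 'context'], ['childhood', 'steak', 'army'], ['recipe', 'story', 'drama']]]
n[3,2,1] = 'marriage'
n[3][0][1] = 'assistance'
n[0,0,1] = 'assistance'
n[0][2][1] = 'cancer'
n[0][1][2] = 'freedom'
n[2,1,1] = 'hair'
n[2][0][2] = 'recipe'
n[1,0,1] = 'judgment'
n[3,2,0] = 'highway'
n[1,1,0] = 'population'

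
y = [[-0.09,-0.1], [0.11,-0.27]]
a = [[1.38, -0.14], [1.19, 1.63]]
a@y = [[-0.14, -0.1],  [0.07, -0.56]]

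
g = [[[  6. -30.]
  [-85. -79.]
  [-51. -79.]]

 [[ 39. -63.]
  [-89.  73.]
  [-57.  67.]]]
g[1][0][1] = -63.0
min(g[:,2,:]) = -79.0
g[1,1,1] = 73.0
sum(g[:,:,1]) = -111.0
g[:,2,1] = [-79.0, 67.0]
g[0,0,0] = 6.0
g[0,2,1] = -79.0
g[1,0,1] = -63.0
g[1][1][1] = 73.0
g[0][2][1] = -79.0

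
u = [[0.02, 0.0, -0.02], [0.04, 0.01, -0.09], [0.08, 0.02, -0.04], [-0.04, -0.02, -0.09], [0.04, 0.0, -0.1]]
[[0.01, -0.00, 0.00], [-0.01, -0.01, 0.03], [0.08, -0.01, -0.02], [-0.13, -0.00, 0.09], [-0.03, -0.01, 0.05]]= u@ [[1.1, -0.04, -0.44], [0.95, -0.24, -0.73], [0.71, 0.09, -0.63]]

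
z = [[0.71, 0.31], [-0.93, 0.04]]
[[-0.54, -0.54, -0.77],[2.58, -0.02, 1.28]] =z@[[-2.59,  -0.05,  -1.35], [4.19,  -1.62,  0.6]]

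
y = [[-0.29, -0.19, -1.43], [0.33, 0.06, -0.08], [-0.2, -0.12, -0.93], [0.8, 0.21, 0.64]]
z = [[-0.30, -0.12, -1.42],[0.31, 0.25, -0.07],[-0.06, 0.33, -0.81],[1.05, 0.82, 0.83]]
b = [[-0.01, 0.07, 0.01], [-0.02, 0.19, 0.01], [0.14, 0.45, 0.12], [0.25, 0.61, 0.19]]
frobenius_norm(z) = 2.35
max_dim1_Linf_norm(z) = 1.42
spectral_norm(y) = 1.96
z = y + b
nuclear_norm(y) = 2.65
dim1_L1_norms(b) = [0.09, 0.22, 0.71, 1.05]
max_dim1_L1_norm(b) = 1.05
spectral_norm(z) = 2.07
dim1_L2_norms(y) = [1.47, 0.34, 0.96, 1.05]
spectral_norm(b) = 0.86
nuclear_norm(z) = 3.35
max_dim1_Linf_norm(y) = 1.43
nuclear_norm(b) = 0.97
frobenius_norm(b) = 0.87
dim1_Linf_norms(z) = [1.42, 0.31, 0.81, 1.05]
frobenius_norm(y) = 2.07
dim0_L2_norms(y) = [0.93, 0.31, 1.82]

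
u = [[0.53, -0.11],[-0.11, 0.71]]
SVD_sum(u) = [[0.14,-0.29],[-0.29,0.62]] + [[0.39, 0.18], [0.18, 0.09]]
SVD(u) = [[-0.43, 0.90], [0.9, 0.43]] @ diag([0.7621267040355189, 0.47787329596448114]) @ [[-0.43,0.9], [0.9,0.43]]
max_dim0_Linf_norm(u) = 0.71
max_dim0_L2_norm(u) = 0.72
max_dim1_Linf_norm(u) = 0.71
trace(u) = 1.24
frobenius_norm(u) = 0.90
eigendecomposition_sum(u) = [[0.39, 0.18], [0.18, 0.09]] + [[0.14, -0.29], [-0.29, 0.62]]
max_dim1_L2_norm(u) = 0.72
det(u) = 0.36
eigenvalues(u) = [0.48, 0.76]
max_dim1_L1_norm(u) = 0.82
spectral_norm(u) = 0.76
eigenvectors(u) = [[-0.90, 0.43],[-0.43, -0.9]]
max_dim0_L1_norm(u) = 0.82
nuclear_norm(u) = 1.24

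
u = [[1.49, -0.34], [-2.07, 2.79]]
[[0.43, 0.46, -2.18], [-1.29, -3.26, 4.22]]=u @ [[0.22, 0.05, -1.35], [-0.30, -1.13, 0.51]]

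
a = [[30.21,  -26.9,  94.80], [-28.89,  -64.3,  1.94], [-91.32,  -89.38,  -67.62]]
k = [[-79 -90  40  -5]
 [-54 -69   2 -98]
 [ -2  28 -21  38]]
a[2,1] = -89.38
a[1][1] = -64.3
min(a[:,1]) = -89.38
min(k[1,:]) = -98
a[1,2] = 1.94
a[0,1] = -26.9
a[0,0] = 30.21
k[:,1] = [-90, -69, 28]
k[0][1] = -90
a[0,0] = 30.21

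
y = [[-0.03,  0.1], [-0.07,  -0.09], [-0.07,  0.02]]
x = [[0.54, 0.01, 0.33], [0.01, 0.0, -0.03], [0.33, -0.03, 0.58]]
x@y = [[-0.04, 0.06], [0.0, 0.0], [-0.05, 0.05]]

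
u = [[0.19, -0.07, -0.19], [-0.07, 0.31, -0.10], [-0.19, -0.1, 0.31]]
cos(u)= [[0.96, 0.01, 0.04], [0.01, 0.95, 0.02], [0.04, 0.02, 0.93]]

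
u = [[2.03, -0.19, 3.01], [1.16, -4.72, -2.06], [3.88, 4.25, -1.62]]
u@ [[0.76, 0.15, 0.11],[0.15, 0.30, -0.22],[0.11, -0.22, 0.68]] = [[1.85, -0.41, 2.31], [-0.05, -0.79, -0.23], [3.41, 2.21, -1.61]]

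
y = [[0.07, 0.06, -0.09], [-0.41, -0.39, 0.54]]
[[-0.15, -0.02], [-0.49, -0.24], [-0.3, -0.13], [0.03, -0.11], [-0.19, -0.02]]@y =[[-0.0, -0.00, 0.00], [0.06, 0.06, -0.09], [0.03, 0.03, -0.04], [0.05, 0.04, -0.06], [-0.01, -0.00, 0.01]]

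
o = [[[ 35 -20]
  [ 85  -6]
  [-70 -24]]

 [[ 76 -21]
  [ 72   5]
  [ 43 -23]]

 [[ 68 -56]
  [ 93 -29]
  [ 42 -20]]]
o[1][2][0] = 43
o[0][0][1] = -20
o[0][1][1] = -6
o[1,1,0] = 72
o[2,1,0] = 93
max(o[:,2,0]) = 43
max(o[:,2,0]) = 43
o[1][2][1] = -23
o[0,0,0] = 35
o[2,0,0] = 68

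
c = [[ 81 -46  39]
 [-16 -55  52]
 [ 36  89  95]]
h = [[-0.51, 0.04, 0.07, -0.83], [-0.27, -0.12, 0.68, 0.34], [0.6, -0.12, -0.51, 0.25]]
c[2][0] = 36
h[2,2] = -0.512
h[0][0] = -0.508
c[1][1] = -55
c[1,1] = -55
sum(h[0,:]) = -1.2189999999999999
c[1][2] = 52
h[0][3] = -0.827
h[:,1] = [0.044, -0.12, -0.116]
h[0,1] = 0.044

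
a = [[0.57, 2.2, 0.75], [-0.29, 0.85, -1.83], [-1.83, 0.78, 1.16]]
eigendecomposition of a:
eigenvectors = [[0.63+0.00j, 0.63-0.00j, (-0.57+0j)], [(-0.23+0.47j), -0.23-0.47j, (-0.61+0j)], [(0.37+0.45j), 0.37-0.45j, (0.54+0j)]]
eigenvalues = [(0.19+2.17j), (0.19-2.17j), (2.21+0j)]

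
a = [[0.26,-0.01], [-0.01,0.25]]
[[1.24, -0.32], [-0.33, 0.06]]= a@[[4.74, -1.22], [-1.13, 0.21]]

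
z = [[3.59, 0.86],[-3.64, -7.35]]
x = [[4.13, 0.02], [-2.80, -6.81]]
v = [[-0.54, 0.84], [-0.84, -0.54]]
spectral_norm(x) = 7.59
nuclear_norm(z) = 11.29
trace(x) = -2.68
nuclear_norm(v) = 2.00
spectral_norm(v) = 1.00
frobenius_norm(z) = 8.99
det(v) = 1.00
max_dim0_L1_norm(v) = 1.38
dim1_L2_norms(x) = [4.13, 7.36]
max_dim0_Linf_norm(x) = 6.81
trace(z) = -3.76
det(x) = -28.07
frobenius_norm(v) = 1.41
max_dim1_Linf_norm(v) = 0.84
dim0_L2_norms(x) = [4.99, 6.81]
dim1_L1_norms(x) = [4.15, 9.61]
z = x + v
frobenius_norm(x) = 8.44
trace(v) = -1.08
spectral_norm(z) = 8.58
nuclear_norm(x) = 11.29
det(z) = -23.26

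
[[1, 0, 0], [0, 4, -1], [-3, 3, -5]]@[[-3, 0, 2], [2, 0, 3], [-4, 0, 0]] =[[-3, 0, 2], [12, 0, 12], [35, 0, 3]]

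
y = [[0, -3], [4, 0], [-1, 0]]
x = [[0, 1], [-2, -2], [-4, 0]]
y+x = [[0, -2], [2, -2], [-5, 0]]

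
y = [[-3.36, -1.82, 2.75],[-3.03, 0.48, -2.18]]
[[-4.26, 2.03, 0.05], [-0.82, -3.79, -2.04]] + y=[[-7.62, 0.21, 2.80], [-3.85, -3.31, -4.22]]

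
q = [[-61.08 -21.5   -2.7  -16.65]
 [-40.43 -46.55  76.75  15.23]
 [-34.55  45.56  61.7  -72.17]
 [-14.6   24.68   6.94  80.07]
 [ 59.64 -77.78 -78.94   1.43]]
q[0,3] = -16.65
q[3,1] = 24.68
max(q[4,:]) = 59.64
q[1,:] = [-40.43, -46.55, 76.75, 15.23]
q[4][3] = 1.43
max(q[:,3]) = 80.07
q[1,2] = 76.75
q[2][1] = 45.56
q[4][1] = -77.78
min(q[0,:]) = -61.08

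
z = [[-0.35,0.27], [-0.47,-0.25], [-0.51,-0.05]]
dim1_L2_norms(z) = [0.44, 0.53, 0.51]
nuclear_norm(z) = 1.14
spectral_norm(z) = 0.78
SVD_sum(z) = [[-0.32,-0.03], [-0.49,-0.05], [-0.51,-0.05]] + [[-0.03, 0.30], [0.02, -0.20], [-0.00, 0.00]]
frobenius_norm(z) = 0.86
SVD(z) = [[-0.41, 0.84],[-0.63, -0.55],[-0.66, 0.01]] @ diag([0.780063089140453, 0.3645566855245608]) @ [[0.99, 0.1], [-0.1, 0.99]]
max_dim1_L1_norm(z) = 0.72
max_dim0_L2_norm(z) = 0.78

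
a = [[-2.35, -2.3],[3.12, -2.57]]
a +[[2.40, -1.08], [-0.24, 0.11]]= [[0.05, -3.38], [2.88, -2.46]]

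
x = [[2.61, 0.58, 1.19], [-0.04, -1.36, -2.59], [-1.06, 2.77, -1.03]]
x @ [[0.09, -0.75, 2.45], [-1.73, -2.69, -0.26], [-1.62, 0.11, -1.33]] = [[-2.70, -3.39, 4.66], [6.54, 3.4, 3.7], [-3.22, -6.77, -1.95]]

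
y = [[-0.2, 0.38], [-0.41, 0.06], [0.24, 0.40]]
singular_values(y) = [0.56, 0.51]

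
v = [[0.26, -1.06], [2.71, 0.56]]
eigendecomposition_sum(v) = [[(0.13+0.86j),(-0.53+0.13j)], [(1.35-0.33j),0.28+0.83j]] + [[(0.13-0.86j), (-0.53-0.13j)], [(1.36+0.33j), 0.28-0.83j]]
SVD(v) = [[-0.02, -1.0], [-1.00, 0.02]] @ diag([2.7675991034290086, 1.0905481203041658]) @ [[-0.98, -0.20], [-0.2, 0.98]]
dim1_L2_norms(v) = [1.09, 2.77]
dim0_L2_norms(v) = [2.72, 1.2]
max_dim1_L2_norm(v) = 2.77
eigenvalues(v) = [(0.41+1.69j), (0.41-1.69j)]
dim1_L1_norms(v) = [1.32, 3.27]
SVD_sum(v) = [[0.05, 0.01], [2.71, 0.54]] + [[0.21, -1.07], [-0.0, 0.02]]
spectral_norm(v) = 2.77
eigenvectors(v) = [[(0.05-0.53j), 0.05+0.53j], [-0.85+0.00j, -0.85-0.00j]]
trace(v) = 0.82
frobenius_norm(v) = 2.97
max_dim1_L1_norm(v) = 3.27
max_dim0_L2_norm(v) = 2.72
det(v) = 3.02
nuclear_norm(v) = 3.86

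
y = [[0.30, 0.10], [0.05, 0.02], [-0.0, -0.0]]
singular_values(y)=[0.32, 0.0]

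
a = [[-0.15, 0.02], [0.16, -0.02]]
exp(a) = [[0.86, 0.02], [0.15, 0.98]]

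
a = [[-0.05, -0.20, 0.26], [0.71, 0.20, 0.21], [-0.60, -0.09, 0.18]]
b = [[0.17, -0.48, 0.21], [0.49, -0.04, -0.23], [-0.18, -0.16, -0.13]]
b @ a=[[-0.48, -0.15, -0.02], [0.09, -0.09, 0.08], [-0.03, 0.02, -0.10]]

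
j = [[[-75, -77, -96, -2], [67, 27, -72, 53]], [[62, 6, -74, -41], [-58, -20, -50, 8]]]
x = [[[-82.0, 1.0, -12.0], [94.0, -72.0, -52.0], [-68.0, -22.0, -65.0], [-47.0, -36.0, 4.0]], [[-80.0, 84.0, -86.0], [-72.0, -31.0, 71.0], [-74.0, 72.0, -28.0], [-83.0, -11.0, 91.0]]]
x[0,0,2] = -12.0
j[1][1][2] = -50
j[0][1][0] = 67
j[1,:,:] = [[62, 6, -74, -41], [-58, -20, -50, 8]]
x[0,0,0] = -82.0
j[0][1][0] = 67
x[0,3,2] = 4.0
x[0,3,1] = -36.0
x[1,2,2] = -28.0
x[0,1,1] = -72.0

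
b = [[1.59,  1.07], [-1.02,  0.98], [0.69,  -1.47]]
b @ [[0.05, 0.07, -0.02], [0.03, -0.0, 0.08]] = [[0.11, 0.11, 0.05], [-0.02, -0.07, 0.10], [-0.01, 0.05, -0.13]]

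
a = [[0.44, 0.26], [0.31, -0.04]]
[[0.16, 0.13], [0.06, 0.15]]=a @ [[0.23, 0.44],[0.24, -0.24]]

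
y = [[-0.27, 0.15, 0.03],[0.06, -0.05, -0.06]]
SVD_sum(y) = [[-0.27, 0.15, 0.04], [0.07, -0.04, -0.01]] + [[-0.0, -0.0, -0.01], [-0.01, -0.01, -0.05]]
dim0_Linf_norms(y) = [0.27, 0.15, 0.06]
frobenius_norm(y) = 0.33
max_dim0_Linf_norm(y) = 0.27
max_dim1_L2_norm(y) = 0.31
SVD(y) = [[-0.96, 0.26], [0.26, 0.96]] @ diag([0.32132658019274046, 0.052433089377208655]) @ [[0.86, -0.49, -0.14], [-0.25, -0.17, -0.95]]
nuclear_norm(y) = 0.37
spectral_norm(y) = 0.32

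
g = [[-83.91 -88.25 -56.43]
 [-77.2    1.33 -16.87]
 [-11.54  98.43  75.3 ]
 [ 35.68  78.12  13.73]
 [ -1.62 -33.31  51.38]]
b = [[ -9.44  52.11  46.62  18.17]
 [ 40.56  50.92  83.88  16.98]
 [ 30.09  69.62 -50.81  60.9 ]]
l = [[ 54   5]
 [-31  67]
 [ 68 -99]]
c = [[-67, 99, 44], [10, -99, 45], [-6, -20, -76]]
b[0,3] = 18.17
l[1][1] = 67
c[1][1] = -99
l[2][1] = -99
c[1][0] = 10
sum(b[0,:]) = 107.46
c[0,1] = 99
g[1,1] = 1.33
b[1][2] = 83.88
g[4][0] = -1.62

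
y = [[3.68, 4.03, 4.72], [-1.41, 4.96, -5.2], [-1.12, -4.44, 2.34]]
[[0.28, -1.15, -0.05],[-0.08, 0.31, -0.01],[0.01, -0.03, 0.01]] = y @[[-0.02, 0.1, 0.01], [0.03, -0.13, -0.01], [0.05, -0.21, -0.01]]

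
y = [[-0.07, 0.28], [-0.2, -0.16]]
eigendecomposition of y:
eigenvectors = [[0.76+0.00j, 0.76-0.00j],[(-0.12+0.63j), (-0.12-0.63j)]]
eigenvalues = [(-0.12+0.23j), (-0.12-0.23j)]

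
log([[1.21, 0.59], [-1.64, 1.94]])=[[0.39, 0.34], [-0.94, 0.81]]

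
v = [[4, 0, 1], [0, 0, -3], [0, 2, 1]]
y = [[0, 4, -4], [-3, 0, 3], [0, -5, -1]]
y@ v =[[0, -8, -16], [-12, 6, 0], [0, -2, 14]]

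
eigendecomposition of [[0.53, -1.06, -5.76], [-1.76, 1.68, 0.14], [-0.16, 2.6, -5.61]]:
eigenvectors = [[-0.68, 0.86, 0.72], [0.7, 0.44, 0.17], [0.21, 0.26, 0.67]]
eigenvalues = [3.43, -1.72, -5.11]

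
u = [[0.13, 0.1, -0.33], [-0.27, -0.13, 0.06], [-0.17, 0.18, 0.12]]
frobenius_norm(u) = 0.55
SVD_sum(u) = [[0.23, 0.06, -0.24], [-0.17, -0.04, 0.18], [-0.12, -0.03, 0.12]] + [[-0.01,  0.05,  0.0], [0.01,  -0.08,  -0.01], [-0.03,  0.21,  0.02]] + [[-0.09,-0.01,-0.09],[-0.11,-0.01,-0.11],[-0.02,-0.0,-0.02]]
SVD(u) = [[-0.75, -0.20, -0.63], [0.55, 0.35, -0.76], [0.37, -0.92, -0.15]] @ diag([0.4549438629793834, 0.23399922540929355, 0.20777498416615736]) @ [[-0.68, -0.17, 0.71], [0.15, -0.98, -0.09], [0.72, 0.04, 0.69]]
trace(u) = 0.12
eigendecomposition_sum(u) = [[0.17-0.00j, -0.04-0.00j, -0.21+0.00j], [-0.10+0.00j, (0.02+0j), 0.13-0.00j], [(-0.17+0j), 0.04+0.00j, 0.21-0.00j]] + [[(-0.02+0.07j),0.07+0.07j,(-0.06+0.03j)], [(-0.08-0.02j),(-0.08+0.08j),(-0.03-0.07j)], [(-0+0.06j),(0.07+0.04j),-0.04+0.04j]] + [[-0.02-0.07j, 0.07-0.07j, (-0.06-0.03j)], [(-0.08+0.02j), (-0.08-0.08j), (-0.03+0.07j)], [-0.00-0.06j, 0.07-0.04j, (-0.04-0.04j)]]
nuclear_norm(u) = 0.90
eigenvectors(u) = [[(-0.65+0j), -0.00-0.57j, -0.00+0.57j], [0.40+0.00j, (0.67+0j), 0.67-0.00j], [(0.65+0j), -0.13-0.46j, (-0.13+0.46j)]]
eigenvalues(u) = [(0.4+0j), (-0.14+0.19j), (-0.14-0.19j)]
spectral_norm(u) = 0.45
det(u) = 0.02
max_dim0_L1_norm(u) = 0.57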